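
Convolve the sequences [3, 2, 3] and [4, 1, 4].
y[0] = 3×4 = 12; y[1] = 3×1 + 2×4 = 11; y[2] = 3×4 + 2×1 + 3×4 = 26; y[3] = 2×4 + 3×1 = 11; y[4] = 3×4 = 12

[12, 11, 26, 11, 12]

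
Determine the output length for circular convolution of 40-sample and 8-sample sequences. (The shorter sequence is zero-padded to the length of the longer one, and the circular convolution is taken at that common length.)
Circular convolution (zero-padding the shorter input) has length max(m, n) = max(40, 8) = 40

40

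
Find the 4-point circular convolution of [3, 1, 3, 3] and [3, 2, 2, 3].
Use y[k] = Σ_j u[j]·v[(k-j) mod 4]. y[0] = 3×3 + 1×3 + 3×2 + 3×2 = 24; y[1] = 3×2 + 1×3 + 3×3 + 3×2 = 24; y[2] = 3×2 + 1×2 + 3×3 + 3×3 = 26; y[3] = 3×3 + 1×2 + 3×2 + 3×3 = 26. Result: [24, 24, 26, 26]

[24, 24, 26, 26]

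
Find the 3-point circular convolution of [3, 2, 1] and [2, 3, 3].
Use y[k] = Σ_j u[j]·v[(k-j) mod 3]. y[0] = 3×2 + 2×3 + 1×3 = 15; y[1] = 3×3 + 2×2 + 1×3 = 16; y[2] = 3×3 + 2×3 + 1×2 = 17. Result: [15, 16, 17]

[15, 16, 17]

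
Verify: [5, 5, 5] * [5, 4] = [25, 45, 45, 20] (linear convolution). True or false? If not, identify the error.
Recompute linear convolution of [5, 5, 5] and [5, 4]: y[0] = 5×5 = 25; y[1] = 5×4 + 5×5 = 45; y[2] = 5×4 + 5×5 = 45; y[3] = 5×4 = 20 → [25, 45, 45, 20]. Given [25, 45, 45, 20] matches, so answer: Yes

Yes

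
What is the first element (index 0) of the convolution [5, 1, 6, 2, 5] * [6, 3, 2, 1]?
Use y[k] = Σ_i a[i]·b[k-i] at k=0. y[0] = 5×6 = 30

30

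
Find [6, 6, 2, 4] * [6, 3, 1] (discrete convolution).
y[0] = 6×6 = 36; y[1] = 6×3 + 6×6 = 54; y[2] = 6×1 + 6×3 + 2×6 = 36; y[3] = 6×1 + 2×3 + 4×6 = 36; y[4] = 2×1 + 4×3 = 14; y[5] = 4×1 = 4

[36, 54, 36, 36, 14, 4]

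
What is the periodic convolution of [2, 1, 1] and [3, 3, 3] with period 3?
Use y[k] = Σ_j s[j]·t[(k-j) mod 3]. y[0] = 2×3 + 1×3 + 1×3 = 12; y[1] = 2×3 + 1×3 + 1×3 = 12; y[2] = 2×3 + 1×3 + 1×3 = 12. Result: [12, 12, 12]

[12, 12, 12]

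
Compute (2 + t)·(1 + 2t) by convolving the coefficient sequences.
Ascending coefficients: a = [2, 1], b = [1, 2]. c[0] = 2×1 = 2; c[1] = 2×2 + 1×1 = 5; c[2] = 1×2 = 2. Result coefficients: [2, 5, 2] → 2 + 5t + 2t^2

2 + 5t + 2t^2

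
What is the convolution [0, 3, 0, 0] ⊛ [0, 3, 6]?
y[0] = 0×0 = 0; y[1] = 0×3 + 3×0 = 0; y[2] = 0×6 + 3×3 + 0×0 = 9; y[3] = 3×6 + 0×3 + 0×0 = 18; y[4] = 0×6 + 0×3 = 0; y[5] = 0×6 = 0

[0, 0, 9, 18, 0, 0]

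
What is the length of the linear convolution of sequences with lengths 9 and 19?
Linear/full convolution length: m + n - 1 = 9 + 19 - 1 = 27

27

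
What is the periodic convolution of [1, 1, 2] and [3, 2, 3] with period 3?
Use y[k] = Σ_j x[j]·h[(k-j) mod 3]. y[0] = 1×3 + 1×3 + 2×2 = 10; y[1] = 1×2 + 1×3 + 2×3 = 11; y[2] = 1×3 + 1×2 + 2×3 = 11. Result: [10, 11, 11]

[10, 11, 11]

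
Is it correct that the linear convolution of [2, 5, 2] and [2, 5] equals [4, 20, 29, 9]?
Recompute linear convolution of [2, 5, 2] and [2, 5]: y[0] = 2×2 = 4; y[1] = 2×5 + 5×2 = 20; y[2] = 5×5 + 2×2 = 29; y[3] = 2×5 = 10 → [4, 20, 29, 10]. Compare to given [4, 20, 29, 9]: they differ at index 3: given 9, correct 10, so answer: No

No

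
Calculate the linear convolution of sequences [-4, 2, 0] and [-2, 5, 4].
y[0] = -4×-2 = 8; y[1] = -4×5 + 2×-2 = -24; y[2] = -4×4 + 2×5 + 0×-2 = -6; y[3] = 2×4 + 0×5 = 8; y[4] = 0×4 = 0

[8, -24, -6, 8, 0]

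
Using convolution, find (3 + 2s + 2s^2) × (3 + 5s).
Ascending coefficients: a = [3, 2, 2], b = [3, 5]. c[0] = 3×3 = 9; c[1] = 3×5 + 2×3 = 21; c[2] = 2×5 + 2×3 = 16; c[3] = 2×5 = 10. Result coefficients: [9, 21, 16, 10] → 9 + 21s + 16s^2 + 10s^3

9 + 21s + 16s^2 + 10s^3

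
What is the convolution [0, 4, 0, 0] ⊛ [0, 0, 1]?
y[0] = 0×0 = 0; y[1] = 0×0 + 4×0 = 0; y[2] = 0×1 + 4×0 + 0×0 = 0; y[3] = 4×1 + 0×0 + 0×0 = 4; y[4] = 0×1 + 0×0 = 0; y[5] = 0×1 = 0

[0, 0, 0, 4, 0, 0]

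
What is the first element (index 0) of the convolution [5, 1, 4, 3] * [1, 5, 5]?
Use y[k] = Σ_i a[i]·b[k-i] at k=0. y[0] = 5×1 = 5

5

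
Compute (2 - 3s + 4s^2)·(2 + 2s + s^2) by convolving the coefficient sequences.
Ascending coefficients: a = [2, -3, 4], b = [2, 2, 1]. c[0] = 2×2 = 4; c[1] = 2×2 + -3×2 = -2; c[2] = 2×1 + -3×2 + 4×2 = 4; c[3] = -3×1 + 4×2 = 5; c[4] = 4×1 = 4. Result coefficients: [4, -2, 4, 5, 4] → 4 - 2s + 4s^2 + 5s^3 + 4s^4

4 - 2s + 4s^2 + 5s^3 + 4s^4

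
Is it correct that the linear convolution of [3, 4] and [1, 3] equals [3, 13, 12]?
Recompute linear convolution of [3, 4] and [1, 3]: y[0] = 3×1 = 3; y[1] = 3×3 + 4×1 = 13; y[2] = 4×3 = 12 → [3, 13, 12]. Given [3, 13, 12] matches, so answer: Yes

Yes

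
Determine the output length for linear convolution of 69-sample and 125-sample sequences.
Linear/full convolution length: m + n - 1 = 69 + 125 - 1 = 193

193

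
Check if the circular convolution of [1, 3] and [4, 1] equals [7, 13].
Recompute circular convolution of [1, 3] and [4, 1]: y[0] = 1×4 + 3×1 = 7; y[1] = 1×1 + 3×4 = 13 → [7, 13]. Given [7, 13] matches, so answer: Yes

Yes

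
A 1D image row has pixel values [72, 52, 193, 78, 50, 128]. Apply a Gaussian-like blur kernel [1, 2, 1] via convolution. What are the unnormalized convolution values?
Convolve image row [72, 52, 193, 78, 50, 128] with kernel [1, 2, 1]: y[0] = 72×1 = 72; y[1] = 72×2 + 52×1 = 196; y[2] = 72×1 + 52×2 + 193×1 = 369; y[3] = 52×1 + 193×2 + 78×1 = 516; y[4] = 193×1 + 78×2 + 50×1 = 399; y[5] = 78×1 + 50×2 + 128×1 = 306; y[6] = 50×1 + 128×2 = 306; y[7] = 128×1 = 128 → [72, 196, 369, 516, 399, 306, 306, 128]. Normalization factor = sum(kernel) = 4.

[72, 196, 369, 516, 399, 306, 306, 128]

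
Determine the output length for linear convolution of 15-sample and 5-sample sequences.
Linear/full convolution length: m + n - 1 = 15 + 5 - 1 = 19

19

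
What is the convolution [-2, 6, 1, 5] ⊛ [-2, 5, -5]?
y[0] = -2×-2 = 4; y[1] = -2×5 + 6×-2 = -22; y[2] = -2×-5 + 6×5 + 1×-2 = 38; y[3] = 6×-5 + 1×5 + 5×-2 = -35; y[4] = 1×-5 + 5×5 = 20; y[5] = 5×-5 = -25

[4, -22, 38, -35, 20, -25]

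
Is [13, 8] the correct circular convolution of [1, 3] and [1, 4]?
Recompute circular convolution of [1, 3] and [1, 4]: y[0] = 1×1 + 3×4 = 13; y[1] = 1×4 + 3×1 = 7 → [13, 7]. Compare to given [13, 8]: they differ at index 1: given 8, correct 7, so answer: No

No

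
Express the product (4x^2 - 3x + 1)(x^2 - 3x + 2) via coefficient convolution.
Ascending coefficients: a = [1, -3, 4], b = [2, -3, 1]. c[0] = 1×2 = 2; c[1] = 1×-3 + -3×2 = -9; c[2] = 1×1 + -3×-3 + 4×2 = 18; c[3] = -3×1 + 4×-3 = -15; c[4] = 4×1 = 4. Result coefficients: [2, -9, 18, -15, 4] → 4x^4 - 15x^3 + 18x^2 - 9x + 2

4x^4 - 15x^3 + 18x^2 - 9x + 2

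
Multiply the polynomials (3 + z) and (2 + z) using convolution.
Ascending coefficients: a = [3, 1], b = [2, 1]. c[0] = 3×2 = 6; c[1] = 3×1 + 1×2 = 5; c[2] = 1×1 = 1. Result coefficients: [6, 5, 1] → 6 + 5z + z^2

6 + 5z + z^2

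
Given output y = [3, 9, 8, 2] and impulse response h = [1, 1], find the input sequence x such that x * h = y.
Deconvolve y=[3, 9, 8, 2] by h=[1, 1]. Since h[0]=1, solve forward: x[0] = y[0] / 1 = 3; x[1] = (y[1] - 3×1) / 1 = 6; x[2] = (y[2] - 6×1) / 1 = 2. So x = [3, 6, 2]. Check by forward convolution: y[0] = 3×1 = 3; y[1] = 3×1 + 6×1 = 9; y[2] = 6×1 + 2×1 = 8; y[3] = 2×1 = 2

[3, 6, 2]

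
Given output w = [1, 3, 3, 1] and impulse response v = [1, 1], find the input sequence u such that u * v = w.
Deconvolve w=[1, 3, 3, 1] by v=[1, 1]. Since v[0]=1, solve forward: u[0] = w[0] / 1 = 1; u[1] = (w[1] - 1×1) / 1 = 2; u[2] = (w[2] - 2×1) / 1 = 1. So u = [1, 2, 1]. Check by forward convolution: w[0] = 1×1 = 1; w[1] = 1×1 + 2×1 = 3; w[2] = 2×1 + 1×1 = 3; w[3] = 1×1 = 1

[1, 2, 1]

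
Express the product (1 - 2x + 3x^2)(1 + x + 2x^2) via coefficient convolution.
Ascending coefficients: a = [1, -2, 3], b = [1, 1, 2]. c[0] = 1×1 = 1; c[1] = 1×1 + -2×1 = -1; c[2] = 1×2 + -2×1 + 3×1 = 3; c[3] = -2×2 + 3×1 = -1; c[4] = 3×2 = 6. Result coefficients: [1, -1, 3, -1, 6] → 1 - x + 3x^2 - x^3 + 6x^4

1 - x + 3x^2 - x^3 + 6x^4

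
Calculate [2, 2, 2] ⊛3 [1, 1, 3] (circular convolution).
Use y[k] = Σ_j x[j]·h[(k-j) mod 3]. y[0] = 2×1 + 2×3 + 2×1 = 10; y[1] = 2×1 + 2×1 + 2×3 = 10; y[2] = 2×3 + 2×1 + 2×1 = 10. Result: [10, 10, 10]

[10, 10, 10]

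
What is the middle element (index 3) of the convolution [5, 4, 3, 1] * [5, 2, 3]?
Use y[k] = Σ_i a[i]·b[k-i] at k=3. y[3] = 4×3 + 3×2 + 1×5 = 23

23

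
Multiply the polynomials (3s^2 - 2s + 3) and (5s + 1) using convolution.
Ascending coefficients: a = [3, -2, 3], b = [1, 5]. c[0] = 3×1 = 3; c[1] = 3×5 + -2×1 = 13; c[2] = -2×5 + 3×1 = -7; c[3] = 3×5 = 15. Result coefficients: [3, 13, -7, 15] → 15s^3 - 7s^2 + 13s + 3

15s^3 - 7s^2 + 13s + 3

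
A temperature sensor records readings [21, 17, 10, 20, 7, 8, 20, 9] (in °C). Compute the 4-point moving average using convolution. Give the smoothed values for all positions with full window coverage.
4-point moving average kernel = [1, 1, 1, 1]. Apply in 'valid' mode (full window coverage): avg[0] = (21 + 17 + 10 + 20) / 4 = 17.0; avg[1] = (17 + 10 + 20 + 7) / 4 = 13.5; avg[2] = (10 + 20 + 7 + 8) / 4 = 11.25; avg[3] = (20 + 7 + 8 + 20) / 4 = 13.75; avg[4] = (7 + 8 + 20 + 9) / 4 = 11.0. Smoothed values: [17.0, 13.5, 11.25, 13.75, 11.0]

[17.0, 13.5, 11.25, 13.75, 11.0]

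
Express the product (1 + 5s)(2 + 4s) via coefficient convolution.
Ascending coefficients: a = [1, 5], b = [2, 4]. c[0] = 1×2 = 2; c[1] = 1×4 + 5×2 = 14; c[2] = 5×4 = 20. Result coefficients: [2, 14, 20] → 2 + 14s + 20s^2

2 + 14s + 20s^2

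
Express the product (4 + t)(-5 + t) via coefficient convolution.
Ascending coefficients: a = [4, 1], b = [-5, 1]. c[0] = 4×-5 = -20; c[1] = 4×1 + 1×-5 = -1; c[2] = 1×1 = 1. Result coefficients: [-20, -1, 1] → -20 - t + t^2

-20 - t + t^2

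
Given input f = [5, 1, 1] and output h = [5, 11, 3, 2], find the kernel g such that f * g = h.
Output length 4 = len(f) + len(g) - 1 ⇒ len(g) = 2. Solve g forward using g[k] = (h[k] - Σ_{i≥1} f[i]·g[k-i]) / f[0]: g[0] = h[0] / f[0] = 5 / 5 = 1; g[1] = (h[1] - 1×1) / f[0] = (11 - 1×1) / 5 = 2. So g = [1, 2]. Forward-check [5, 1, 1] * [1, 2]: h[0] = 5×1 = 5; h[1] = 5×2 + 1×1 = 11; h[2] = 1×2 + 1×1 = 3; h[3] = 1×2 = 2 → [5, 11, 3, 2] ✓

[1, 2]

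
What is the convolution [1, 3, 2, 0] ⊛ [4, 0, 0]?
y[0] = 1×4 = 4; y[1] = 1×0 + 3×4 = 12; y[2] = 1×0 + 3×0 + 2×4 = 8; y[3] = 3×0 + 2×0 + 0×4 = 0; y[4] = 2×0 + 0×0 = 0; y[5] = 0×0 = 0

[4, 12, 8, 0, 0, 0]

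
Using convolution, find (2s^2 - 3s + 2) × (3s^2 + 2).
Ascending coefficients: a = [2, -3, 2], b = [2, 0, 3]. c[0] = 2×2 = 4; c[1] = 2×0 + -3×2 = -6; c[2] = 2×3 + -3×0 + 2×2 = 10; c[3] = -3×3 + 2×0 = -9; c[4] = 2×3 = 6. Result coefficients: [4, -6, 10, -9, 6] → 6s^4 - 9s^3 + 10s^2 - 6s + 4

6s^4 - 9s^3 + 10s^2 - 6s + 4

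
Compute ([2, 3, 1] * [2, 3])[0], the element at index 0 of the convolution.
Use y[k] = Σ_i a[i]·b[k-i] at k=0. y[0] = 2×2 = 4

4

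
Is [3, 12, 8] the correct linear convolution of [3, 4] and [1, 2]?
Recompute linear convolution of [3, 4] and [1, 2]: y[0] = 3×1 = 3; y[1] = 3×2 + 4×1 = 10; y[2] = 4×2 = 8 → [3, 10, 8]. Compare to given [3, 12, 8]: they differ at index 1: given 12, correct 10, so answer: No

No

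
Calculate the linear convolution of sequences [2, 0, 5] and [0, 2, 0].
y[0] = 2×0 = 0; y[1] = 2×2 + 0×0 = 4; y[2] = 2×0 + 0×2 + 5×0 = 0; y[3] = 0×0 + 5×2 = 10; y[4] = 5×0 = 0

[0, 4, 0, 10, 0]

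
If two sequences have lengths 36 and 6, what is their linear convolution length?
Linear/full convolution length: m + n - 1 = 36 + 6 - 1 = 41

41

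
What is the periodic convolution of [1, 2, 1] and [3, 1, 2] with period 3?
Use y[k] = Σ_j s[j]·t[(k-j) mod 3]. y[0] = 1×3 + 2×2 + 1×1 = 8; y[1] = 1×1 + 2×3 + 1×2 = 9; y[2] = 1×2 + 2×1 + 1×3 = 7. Result: [8, 9, 7]

[8, 9, 7]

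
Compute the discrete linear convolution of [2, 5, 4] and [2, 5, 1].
y[0] = 2×2 = 4; y[1] = 2×5 + 5×2 = 20; y[2] = 2×1 + 5×5 + 4×2 = 35; y[3] = 5×1 + 4×5 = 25; y[4] = 4×1 = 4

[4, 20, 35, 25, 4]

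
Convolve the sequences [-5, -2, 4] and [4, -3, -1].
y[0] = -5×4 = -20; y[1] = -5×-3 + -2×4 = 7; y[2] = -5×-1 + -2×-3 + 4×4 = 27; y[3] = -2×-1 + 4×-3 = -10; y[4] = 4×-1 = -4

[-20, 7, 27, -10, -4]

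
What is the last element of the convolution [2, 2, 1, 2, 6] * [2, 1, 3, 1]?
Use y[k] = Σ_i a[i]·b[k-i] at k=7. y[7] = 6×1 = 6

6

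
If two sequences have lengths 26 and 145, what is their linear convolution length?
Linear/full convolution length: m + n - 1 = 26 + 145 - 1 = 170

170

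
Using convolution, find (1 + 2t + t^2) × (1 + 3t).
Ascending coefficients: a = [1, 2, 1], b = [1, 3]. c[0] = 1×1 = 1; c[1] = 1×3 + 2×1 = 5; c[2] = 2×3 + 1×1 = 7; c[3] = 1×3 = 3. Result coefficients: [1, 5, 7, 3] → 1 + 5t + 7t^2 + 3t^3

1 + 5t + 7t^2 + 3t^3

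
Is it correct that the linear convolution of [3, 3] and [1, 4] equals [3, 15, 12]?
Recompute linear convolution of [3, 3] and [1, 4]: y[0] = 3×1 = 3; y[1] = 3×4 + 3×1 = 15; y[2] = 3×4 = 12 → [3, 15, 12]. Given [3, 15, 12] matches, so answer: Yes

Yes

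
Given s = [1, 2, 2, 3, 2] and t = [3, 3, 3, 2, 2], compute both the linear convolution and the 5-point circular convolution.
Linear: y_lin[0] = 1×3 = 3; y_lin[1] = 1×3 + 2×3 = 9; y_lin[2] = 1×3 + 2×3 + 2×3 = 15; y_lin[3] = 1×2 + 2×3 + 2×3 + 3×3 = 23; y_lin[4] = 1×2 + 2×2 + 2×3 + 3×3 + 2×3 = 27; y_lin[5] = 2×2 + 2×2 + 3×3 + 2×3 = 23; y_lin[6] = 2×2 + 3×2 + 2×3 = 16; y_lin[7] = 3×2 + 2×2 = 10; y_lin[8] = 2×2 = 4 → [3, 9, 15, 23, 27, 23, 16, 10, 4]. Circular (length 5): y[0] = 1×3 + 2×2 + 2×2 + 3×3 + 2×3 = 26; y[1] = 1×3 + 2×3 + 2×2 + 3×2 + 2×3 = 25; y[2] = 1×3 + 2×3 + 2×3 + 3×2 + 2×2 = 25; y[3] = 1×2 + 2×3 + 2×3 + 3×3 + 2×2 = 27; y[4] = 1×2 + 2×2 + 2×3 + 3×3 + 2×3 = 27 → [26, 25, 25, 27, 27]

Linear: [3, 9, 15, 23, 27, 23, 16, 10, 4], Circular: [26, 25, 25, 27, 27]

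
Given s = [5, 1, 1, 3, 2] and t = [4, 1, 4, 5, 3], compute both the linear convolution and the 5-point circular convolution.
Linear: y_lin[0] = 5×4 = 20; y_lin[1] = 5×1 + 1×4 = 9; y_lin[2] = 5×4 + 1×1 + 1×4 = 25; y_lin[3] = 5×5 + 1×4 + 1×1 + 3×4 = 42; y_lin[4] = 5×3 + 1×5 + 1×4 + 3×1 + 2×4 = 35; y_lin[5] = 1×3 + 1×5 + 3×4 + 2×1 = 22; y_lin[6] = 1×3 + 3×5 + 2×4 = 26; y_lin[7] = 3×3 + 2×5 = 19; y_lin[8] = 2×3 = 6 → [20, 9, 25, 42, 35, 22, 26, 19, 6]. Circular (length 5): y[0] = 5×4 + 1×3 + 1×5 + 3×4 + 2×1 = 42; y[1] = 5×1 + 1×4 + 1×3 + 3×5 + 2×4 = 35; y[2] = 5×4 + 1×1 + 1×4 + 3×3 + 2×5 = 44; y[3] = 5×5 + 1×4 + 1×1 + 3×4 + 2×3 = 48; y[4] = 5×3 + 1×5 + 1×4 + 3×1 + 2×4 = 35 → [42, 35, 44, 48, 35]

Linear: [20, 9, 25, 42, 35, 22, 26, 19, 6], Circular: [42, 35, 44, 48, 35]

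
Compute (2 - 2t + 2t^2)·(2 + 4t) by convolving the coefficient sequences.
Ascending coefficients: a = [2, -2, 2], b = [2, 4]. c[0] = 2×2 = 4; c[1] = 2×4 + -2×2 = 4; c[2] = -2×4 + 2×2 = -4; c[3] = 2×4 = 8. Result coefficients: [4, 4, -4, 8] → 4 + 4t - 4t^2 + 8t^3

4 + 4t - 4t^2 + 8t^3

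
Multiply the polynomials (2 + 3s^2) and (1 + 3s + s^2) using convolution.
Ascending coefficients: a = [2, 0, 3], b = [1, 3, 1]. c[0] = 2×1 = 2; c[1] = 2×3 + 0×1 = 6; c[2] = 2×1 + 0×3 + 3×1 = 5; c[3] = 0×1 + 3×3 = 9; c[4] = 3×1 = 3. Result coefficients: [2, 6, 5, 9, 3] → 2 + 6s + 5s^2 + 9s^3 + 3s^4

2 + 6s + 5s^2 + 9s^3 + 3s^4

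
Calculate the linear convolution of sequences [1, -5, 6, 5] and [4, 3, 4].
y[0] = 1×4 = 4; y[1] = 1×3 + -5×4 = -17; y[2] = 1×4 + -5×3 + 6×4 = 13; y[3] = -5×4 + 6×3 + 5×4 = 18; y[4] = 6×4 + 5×3 = 39; y[5] = 5×4 = 20

[4, -17, 13, 18, 39, 20]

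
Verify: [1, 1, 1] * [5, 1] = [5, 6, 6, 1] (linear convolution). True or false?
Recompute linear convolution of [1, 1, 1] and [5, 1]: y[0] = 1×5 = 5; y[1] = 1×1 + 1×5 = 6; y[2] = 1×1 + 1×5 = 6; y[3] = 1×1 = 1 → [5, 6, 6, 1]. Given [5, 6, 6, 1] matches, so answer: Yes

Yes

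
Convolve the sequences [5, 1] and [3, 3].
y[0] = 5×3 = 15; y[1] = 5×3 + 1×3 = 18; y[2] = 1×3 = 3

[15, 18, 3]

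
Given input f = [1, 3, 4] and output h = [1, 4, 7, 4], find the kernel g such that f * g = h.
Output length 4 = len(f) + len(g) - 1 ⇒ len(g) = 2. Solve g forward using g[k] = (h[k] - Σ_{i≥1} f[i]·g[k-i]) / f[0]: g[0] = h[0] / f[0] = 1 / 1 = 1; g[1] = (h[1] - 3×1) / f[0] = (4 - 3×1) / 1 = 1. So g = [1, 1]. Forward-check [1, 3, 4] * [1, 1]: h[0] = 1×1 = 1; h[1] = 1×1 + 3×1 = 4; h[2] = 3×1 + 4×1 = 7; h[3] = 4×1 = 4 → [1, 4, 7, 4] ✓

[1, 1]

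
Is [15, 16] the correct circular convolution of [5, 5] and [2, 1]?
Recompute circular convolution of [5, 5] and [2, 1]: y[0] = 5×2 + 5×1 = 15; y[1] = 5×1 + 5×2 = 15 → [15, 15]. Compare to given [15, 16]: they differ at index 1: given 16, correct 15, so answer: No

No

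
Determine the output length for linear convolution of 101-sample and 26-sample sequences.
Linear/full convolution length: m + n - 1 = 101 + 26 - 1 = 126

126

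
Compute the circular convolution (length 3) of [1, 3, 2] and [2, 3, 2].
Use y[k] = Σ_j f[j]·g[(k-j) mod 3]. y[0] = 1×2 + 3×2 + 2×3 = 14; y[1] = 1×3 + 3×2 + 2×2 = 13; y[2] = 1×2 + 3×3 + 2×2 = 15. Result: [14, 13, 15]

[14, 13, 15]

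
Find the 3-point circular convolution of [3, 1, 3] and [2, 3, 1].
Use y[k] = Σ_j s[j]·t[(k-j) mod 3]. y[0] = 3×2 + 1×1 + 3×3 = 16; y[1] = 3×3 + 1×2 + 3×1 = 14; y[2] = 3×1 + 1×3 + 3×2 = 12. Result: [16, 14, 12]

[16, 14, 12]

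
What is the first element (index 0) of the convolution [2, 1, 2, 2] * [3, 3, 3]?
Use y[k] = Σ_i a[i]·b[k-i] at k=0. y[0] = 2×3 = 6

6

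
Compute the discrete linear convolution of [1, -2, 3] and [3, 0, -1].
y[0] = 1×3 = 3; y[1] = 1×0 + -2×3 = -6; y[2] = 1×-1 + -2×0 + 3×3 = 8; y[3] = -2×-1 + 3×0 = 2; y[4] = 3×-1 = -3

[3, -6, 8, 2, -3]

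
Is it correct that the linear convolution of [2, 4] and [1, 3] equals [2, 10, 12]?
Recompute linear convolution of [2, 4] and [1, 3]: y[0] = 2×1 = 2; y[1] = 2×3 + 4×1 = 10; y[2] = 4×3 = 12 → [2, 10, 12]. Given [2, 10, 12] matches, so answer: Yes

Yes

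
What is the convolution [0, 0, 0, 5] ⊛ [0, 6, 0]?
y[0] = 0×0 = 0; y[1] = 0×6 + 0×0 = 0; y[2] = 0×0 + 0×6 + 0×0 = 0; y[3] = 0×0 + 0×6 + 5×0 = 0; y[4] = 0×0 + 5×6 = 30; y[5] = 5×0 = 0

[0, 0, 0, 0, 30, 0]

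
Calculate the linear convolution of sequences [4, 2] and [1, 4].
y[0] = 4×1 = 4; y[1] = 4×4 + 2×1 = 18; y[2] = 2×4 = 8

[4, 18, 8]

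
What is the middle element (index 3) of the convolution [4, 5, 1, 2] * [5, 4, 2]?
Use y[k] = Σ_i a[i]·b[k-i] at k=3. y[3] = 5×2 + 1×4 + 2×5 = 24

24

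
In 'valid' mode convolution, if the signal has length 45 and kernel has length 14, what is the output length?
'Valid' mode counts only positions where the kernel fully overlaps the signal: m - n + 1 = 45 - 14 + 1 = 32

32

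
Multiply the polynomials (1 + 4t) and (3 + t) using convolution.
Ascending coefficients: a = [1, 4], b = [3, 1]. c[0] = 1×3 = 3; c[1] = 1×1 + 4×3 = 13; c[2] = 4×1 = 4. Result coefficients: [3, 13, 4] → 3 + 13t + 4t^2

3 + 13t + 4t^2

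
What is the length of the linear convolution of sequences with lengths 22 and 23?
Linear/full convolution length: m + n - 1 = 22 + 23 - 1 = 44

44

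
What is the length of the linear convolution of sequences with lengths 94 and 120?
Linear/full convolution length: m + n - 1 = 94 + 120 - 1 = 213

213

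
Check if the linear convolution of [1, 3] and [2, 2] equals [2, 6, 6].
Recompute linear convolution of [1, 3] and [2, 2]: y[0] = 1×2 = 2; y[1] = 1×2 + 3×2 = 8; y[2] = 3×2 = 6 → [2, 8, 6]. Compare to given [2, 6, 6]: they differ at index 1: given 6, correct 8, so answer: No

No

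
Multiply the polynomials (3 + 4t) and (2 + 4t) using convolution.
Ascending coefficients: a = [3, 4], b = [2, 4]. c[0] = 3×2 = 6; c[1] = 3×4 + 4×2 = 20; c[2] = 4×4 = 16. Result coefficients: [6, 20, 16] → 6 + 20t + 16t^2

6 + 20t + 16t^2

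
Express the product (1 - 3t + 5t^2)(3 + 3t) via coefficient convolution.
Ascending coefficients: a = [1, -3, 5], b = [3, 3]. c[0] = 1×3 = 3; c[1] = 1×3 + -3×3 = -6; c[2] = -3×3 + 5×3 = 6; c[3] = 5×3 = 15. Result coefficients: [3, -6, 6, 15] → 3 - 6t + 6t^2 + 15t^3

3 - 6t + 6t^2 + 15t^3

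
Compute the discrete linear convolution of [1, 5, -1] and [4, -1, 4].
y[0] = 1×4 = 4; y[1] = 1×-1 + 5×4 = 19; y[2] = 1×4 + 5×-1 + -1×4 = -5; y[3] = 5×4 + -1×-1 = 21; y[4] = -1×4 = -4

[4, 19, -5, 21, -4]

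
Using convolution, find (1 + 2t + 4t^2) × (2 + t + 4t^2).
Ascending coefficients: a = [1, 2, 4], b = [2, 1, 4]. c[0] = 1×2 = 2; c[1] = 1×1 + 2×2 = 5; c[2] = 1×4 + 2×1 + 4×2 = 14; c[3] = 2×4 + 4×1 = 12; c[4] = 4×4 = 16. Result coefficients: [2, 5, 14, 12, 16] → 2 + 5t + 14t^2 + 12t^3 + 16t^4

2 + 5t + 14t^2 + 12t^3 + 16t^4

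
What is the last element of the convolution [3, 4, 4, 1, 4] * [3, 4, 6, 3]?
Use y[k] = Σ_i a[i]·b[k-i] at k=7. y[7] = 4×3 = 12

12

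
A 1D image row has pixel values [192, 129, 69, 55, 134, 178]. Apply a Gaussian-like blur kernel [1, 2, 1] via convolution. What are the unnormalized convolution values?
Convolve image row [192, 129, 69, 55, 134, 178] with kernel [1, 2, 1]: y[0] = 192×1 = 192; y[1] = 192×2 + 129×1 = 513; y[2] = 192×1 + 129×2 + 69×1 = 519; y[3] = 129×1 + 69×2 + 55×1 = 322; y[4] = 69×1 + 55×2 + 134×1 = 313; y[5] = 55×1 + 134×2 + 178×1 = 501; y[6] = 134×1 + 178×2 = 490; y[7] = 178×1 = 178 → [192, 513, 519, 322, 313, 501, 490, 178]. Normalization factor = sum(kernel) = 4.

[192, 513, 519, 322, 313, 501, 490, 178]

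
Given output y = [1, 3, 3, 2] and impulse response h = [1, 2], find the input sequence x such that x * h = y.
Deconvolve y=[1, 3, 3, 2] by h=[1, 2]. Since h[0]=1, solve forward: x[0] = y[0] / 1 = 1; x[1] = (y[1] - 1×2) / 1 = 1; x[2] = (y[2] - 1×2) / 1 = 1. So x = [1, 1, 1]. Check by forward convolution: y[0] = 1×1 = 1; y[1] = 1×2 + 1×1 = 3; y[2] = 1×2 + 1×1 = 3; y[3] = 1×2 = 2

[1, 1, 1]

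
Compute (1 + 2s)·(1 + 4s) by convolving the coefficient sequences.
Ascending coefficients: a = [1, 2], b = [1, 4]. c[0] = 1×1 = 1; c[1] = 1×4 + 2×1 = 6; c[2] = 2×4 = 8. Result coefficients: [1, 6, 8] → 1 + 6s + 8s^2

1 + 6s + 8s^2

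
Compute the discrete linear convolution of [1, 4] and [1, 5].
y[0] = 1×1 = 1; y[1] = 1×5 + 4×1 = 9; y[2] = 4×5 = 20

[1, 9, 20]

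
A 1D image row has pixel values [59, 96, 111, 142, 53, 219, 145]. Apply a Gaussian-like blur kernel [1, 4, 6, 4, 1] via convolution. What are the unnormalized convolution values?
Convolve image row [59, 96, 111, 142, 53, 219, 145] with kernel [1, 4, 6, 4, 1]: y[0] = 59×1 = 59; y[1] = 59×4 + 96×1 = 332; y[2] = 59×6 + 96×4 + 111×1 = 849; y[3] = 59×4 + 96×6 + 111×4 + 142×1 = 1398; y[4] = 59×1 + 96×4 + 111×6 + 142×4 + 53×1 = 1730; y[5] = 96×1 + 111×4 + 142×6 + 53×4 + 219×1 = 1823; y[6] = 111×1 + 142×4 + 53×6 + 219×4 + 145×1 = 2018; y[7] = 142×1 + 53×4 + 219×6 + 145×4 = 2248; y[8] = 53×1 + 219×4 + 145×6 = 1799; y[9] = 219×1 + 145×4 = 799; y[10] = 145×1 = 145 → [59, 332, 849, 1398, 1730, 1823, 2018, 2248, 1799, 799, 145]. Normalization factor = sum(kernel) = 16.

[59, 332, 849, 1398, 1730, 1823, 2018, 2248, 1799, 799, 145]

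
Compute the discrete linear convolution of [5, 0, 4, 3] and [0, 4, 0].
y[0] = 5×0 = 0; y[1] = 5×4 + 0×0 = 20; y[2] = 5×0 + 0×4 + 4×0 = 0; y[3] = 0×0 + 4×4 + 3×0 = 16; y[4] = 4×0 + 3×4 = 12; y[5] = 3×0 = 0

[0, 20, 0, 16, 12, 0]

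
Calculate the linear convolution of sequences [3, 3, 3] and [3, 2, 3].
y[0] = 3×3 = 9; y[1] = 3×2 + 3×3 = 15; y[2] = 3×3 + 3×2 + 3×3 = 24; y[3] = 3×3 + 3×2 = 15; y[4] = 3×3 = 9

[9, 15, 24, 15, 9]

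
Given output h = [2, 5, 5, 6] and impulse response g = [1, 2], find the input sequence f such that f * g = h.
Deconvolve h=[2, 5, 5, 6] by g=[1, 2]. Since g[0]=1, solve forward: f[0] = h[0] / 1 = 2; f[1] = (h[1] - 2×2) / 1 = 1; f[2] = (h[2] - 1×2) / 1 = 3. So f = [2, 1, 3]. Check by forward convolution: h[0] = 2×1 = 2; h[1] = 2×2 + 1×1 = 5; h[2] = 1×2 + 3×1 = 5; h[3] = 3×2 = 6

[2, 1, 3]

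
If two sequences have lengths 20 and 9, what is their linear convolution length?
Linear/full convolution length: m + n - 1 = 20 + 9 - 1 = 28

28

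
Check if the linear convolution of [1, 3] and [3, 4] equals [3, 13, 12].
Recompute linear convolution of [1, 3] and [3, 4]: y[0] = 1×3 = 3; y[1] = 1×4 + 3×3 = 13; y[2] = 3×4 = 12 → [3, 13, 12]. Given [3, 13, 12] matches, so answer: Yes

Yes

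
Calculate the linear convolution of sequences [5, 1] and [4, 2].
y[0] = 5×4 = 20; y[1] = 5×2 + 1×4 = 14; y[2] = 1×2 = 2

[20, 14, 2]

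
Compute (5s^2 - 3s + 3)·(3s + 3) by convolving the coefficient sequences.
Ascending coefficients: a = [3, -3, 5], b = [3, 3]. c[0] = 3×3 = 9; c[1] = 3×3 + -3×3 = 0; c[2] = -3×3 + 5×3 = 6; c[3] = 5×3 = 15. Result coefficients: [9, 0, 6, 15] → 15s^3 + 6s^2 + 9

15s^3 + 6s^2 + 9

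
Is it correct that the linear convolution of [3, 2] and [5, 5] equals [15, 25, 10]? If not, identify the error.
Recompute linear convolution of [3, 2] and [5, 5]: y[0] = 3×5 = 15; y[1] = 3×5 + 2×5 = 25; y[2] = 2×5 = 10 → [15, 25, 10]. Given [15, 25, 10] matches, so answer: Yes

Yes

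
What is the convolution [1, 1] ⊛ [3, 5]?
y[0] = 1×3 = 3; y[1] = 1×5 + 1×3 = 8; y[2] = 1×5 = 5

[3, 8, 5]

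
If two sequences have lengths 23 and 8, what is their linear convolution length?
Linear/full convolution length: m + n - 1 = 23 + 8 - 1 = 30

30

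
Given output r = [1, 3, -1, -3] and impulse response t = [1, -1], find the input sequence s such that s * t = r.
Deconvolve r=[1, 3, -1, -3] by t=[1, -1]. Since t[0]=1, solve forward: s[0] = r[0] / 1 = 1; s[1] = (r[1] - 1×-1) / 1 = 4; s[2] = (r[2] - 4×-1) / 1 = 3. So s = [1, 4, 3]. Check by forward convolution: r[0] = 1×1 = 1; r[1] = 1×-1 + 4×1 = 3; r[2] = 4×-1 + 3×1 = -1; r[3] = 3×-1 = -3

[1, 4, 3]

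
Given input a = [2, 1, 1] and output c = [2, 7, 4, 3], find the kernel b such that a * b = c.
Output length 4 = len(a) + len(b) - 1 ⇒ len(b) = 2. Solve b forward using b[k] = (c[k] - Σ_{i≥1} a[i]·b[k-i]) / a[0]: b[0] = c[0] / a[0] = 2 / 2 = 1; b[1] = (c[1] - 1×1) / a[0] = (7 - 1×1) / 2 = 3. So b = [1, 3]. Forward-check [2, 1, 1] * [1, 3]: c[0] = 2×1 = 2; c[1] = 2×3 + 1×1 = 7; c[2] = 1×3 + 1×1 = 4; c[3] = 1×3 = 3 → [2, 7, 4, 3] ✓

[1, 3]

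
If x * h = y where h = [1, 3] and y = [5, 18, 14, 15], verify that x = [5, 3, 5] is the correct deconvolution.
Forward-compute [5, 3, 5] * [1, 3]: y[0] = 5×1 = 5; y[1] = 5×3 + 3×1 = 18; y[2] = 3×3 + 5×1 = 14; y[3] = 5×3 = 15 → [5, 18, 14, 15]. Matches given y = [5, 18, 14, 15], so verified.

Verified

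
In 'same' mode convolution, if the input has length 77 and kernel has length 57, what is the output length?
'Same' mode returns an output with the same length as the input: 77

77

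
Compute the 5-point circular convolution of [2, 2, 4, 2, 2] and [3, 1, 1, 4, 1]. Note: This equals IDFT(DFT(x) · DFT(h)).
Either evaluate y[k] = Σ_j x[j]·h[(k-j) mod 5] directly, or use IDFT(DFT(x) · DFT(h)). y[0] = 2×3 + 2×1 + 4×4 + 2×1 + 2×1 = 28; y[1] = 2×1 + 2×3 + 4×1 + 2×4 + 2×1 = 22; y[2] = 2×1 + 2×1 + 4×3 + 2×1 + 2×4 = 26; y[3] = 2×4 + 2×1 + 4×1 + 2×3 + 2×1 = 22; y[4] = 2×1 + 2×4 + 4×1 + 2×1 + 2×3 = 22. Result: [28, 22, 26, 22, 22]

[28, 22, 26, 22, 22]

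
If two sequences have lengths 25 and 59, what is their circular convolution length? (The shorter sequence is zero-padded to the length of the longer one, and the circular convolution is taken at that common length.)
Circular convolution (zero-padding the shorter input) has length max(m, n) = max(25, 59) = 59

59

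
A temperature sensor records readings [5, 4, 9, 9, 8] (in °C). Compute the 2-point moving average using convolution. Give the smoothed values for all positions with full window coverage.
2-point moving average kernel = [1, 1]. Apply in 'valid' mode (full window coverage): avg[0] = (5 + 4) / 2 = 4.5; avg[1] = (4 + 9) / 2 = 6.5; avg[2] = (9 + 9) / 2 = 9.0; avg[3] = (9 + 8) / 2 = 8.5. Smoothed values: [4.5, 6.5, 9.0, 8.5]

[4.5, 6.5, 9.0, 8.5]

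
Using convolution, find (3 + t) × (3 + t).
Ascending coefficients: a = [3, 1], b = [3, 1]. c[0] = 3×3 = 9; c[1] = 3×1 + 1×3 = 6; c[2] = 1×1 = 1. Result coefficients: [9, 6, 1] → 9 + 6t + t^2

9 + 6t + t^2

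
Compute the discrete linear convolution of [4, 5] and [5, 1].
y[0] = 4×5 = 20; y[1] = 4×1 + 5×5 = 29; y[2] = 5×1 = 5

[20, 29, 5]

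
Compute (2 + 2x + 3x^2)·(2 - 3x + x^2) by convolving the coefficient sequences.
Ascending coefficients: a = [2, 2, 3], b = [2, -3, 1]. c[0] = 2×2 = 4; c[1] = 2×-3 + 2×2 = -2; c[2] = 2×1 + 2×-3 + 3×2 = 2; c[3] = 2×1 + 3×-3 = -7; c[4] = 3×1 = 3. Result coefficients: [4, -2, 2, -7, 3] → 4 - 2x + 2x^2 - 7x^3 + 3x^4

4 - 2x + 2x^2 - 7x^3 + 3x^4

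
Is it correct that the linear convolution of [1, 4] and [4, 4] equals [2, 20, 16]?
Recompute linear convolution of [1, 4] and [4, 4]: y[0] = 1×4 = 4; y[1] = 1×4 + 4×4 = 20; y[2] = 4×4 = 16 → [4, 20, 16]. Compare to given [2, 20, 16]: they differ at index 0: given 2, correct 4, so answer: No

No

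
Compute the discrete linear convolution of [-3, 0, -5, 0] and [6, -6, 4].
y[0] = -3×6 = -18; y[1] = -3×-6 + 0×6 = 18; y[2] = -3×4 + 0×-6 + -5×6 = -42; y[3] = 0×4 + -5×-6 + 0×6 = 30; y[4] = -5×4 + 0×-6 = -20; y[5] = 0×4 = 0

[-18, 18, -42, 30, -20, 0]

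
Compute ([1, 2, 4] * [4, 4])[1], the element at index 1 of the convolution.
Use y[k] = Σ_i a[i]·b[k-i] at k=1. y[1] = 1×4 + 2×4 = 12

12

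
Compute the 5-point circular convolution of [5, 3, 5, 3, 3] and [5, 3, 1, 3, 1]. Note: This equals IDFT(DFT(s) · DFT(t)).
Either evaluate y[k] = Σ_j s[j]·t[(k-j) mod 5] directly, or use IDFT(DFT(s) · DFT(t)). y[0] = 5×5 + 3×1 + 5×3 + 3×1 + 3×3 = 55; y[1] = 5×3 + 3×5 + 5×1 + 3×3 + 3×1 = 47; y[2] = 5×1 + 3×3 + 5×5 + 3×1 + 3×3 = 51; y[3] = 5×3 + 3×1 + 5×3 + 3×5 + 3×1 = 51; y[4] = 5×1 + 3×3 + 5×1 + 3×3 + 3×5 = 43. Result: [55, 47, 51, 51, 43]

[55, 47, 51, 51, 43]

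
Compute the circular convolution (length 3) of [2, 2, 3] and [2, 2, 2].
Use y[k] = Σ_j s[j]·t[(k-j) mod 3]. y[0] = 2×2 + 2×2 + 3×2 = 14; y[1] = 2×2 + 2×2 + 3×2 = 14; y[2] = 2×2 + 2×2 + 3×2 = 14. Result: [14, 14, 14]

[14, 14, 14]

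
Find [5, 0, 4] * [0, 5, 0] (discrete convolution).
y[0] = 5×0 = 0; y[1] = 5×5 + 0×0 = 25; y[2] = 5×0 + 0×5 + 4×0 = 0; y[3] = 0×0 + 4×5 = 20; y[4] = 4×0 = 0

[0, 25, 0, 20, 0]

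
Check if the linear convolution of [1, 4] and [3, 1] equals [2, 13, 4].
Recompute linear convolution of [1, 4] and [3, 1]: y[0] = 1×3 = 3; y[1] = 1×1 + 4×3 = 13; y[2] = 4×1 = 4 → [3, 13, 4]. Compare to given [2, 13, 4]: they differ at index 0: given 2, correct 3, so answer: No

No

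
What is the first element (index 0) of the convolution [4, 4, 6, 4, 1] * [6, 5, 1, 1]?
Use y[k] = Σ_i a[i]·b[k-i] at k=0. y[0] = 4×6 = 24

24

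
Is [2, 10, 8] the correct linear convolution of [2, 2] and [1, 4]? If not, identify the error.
Recompute linear convolution of [2, 2] and [1, 4]: y[0] = 2×1 = 2; y[1] = 2×4 + 2×1 = 10; y[2] = 2×4 = 8 → [2, 10, 8]. Given [2, 10, 8] matches, so answer: Yes

Yes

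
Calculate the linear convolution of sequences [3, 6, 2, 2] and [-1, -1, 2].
y[0] = 3×-1 = -3; y[1] = 3×-1 + 6×-1 = -9; y[2] = 3×2 + 6×-1 + 2×-1 = -2; y[3] = 6×2 + 2×-1 + 2×-1 = 8; y[4] = 2×2 + 2×-1 = 2; y[5] = 2×2 = 4

[-3, -9, -2, 8, 2, 4]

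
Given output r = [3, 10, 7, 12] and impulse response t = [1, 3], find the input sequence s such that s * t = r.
Deconvolve r=[3, 10, 7, 12] by t=[1, 3]. Since t[0]=1, solve forward: s[0] = r[0] / 1 = 3; s[1] = (r[1] - 3×3) / 1 = 1; s[2] = (r[2] - 1×3) / 1 = 4. So s = [3, 1, 4]. Check by forward convolution: r[0] = 3×1 = 3; r[1] = 3×3 + 1×1 = 10; r[2] = 1×3 + 4×1 = 7; r[3] = 4×3 = 12

[3, 1, 4]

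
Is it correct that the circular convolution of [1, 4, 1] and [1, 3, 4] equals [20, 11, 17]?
Recompute circular convolution of [1, 4, 1] and [1, 3, 4]: y[0] = 1×1 + 4×4 + 1×3 = 20; y[1] = 1×3 + 4×1 + 1×4 = 11; y[2] = 1×4 + 4×3 + 1×1 = 17 → [20, 11, 17]. Given [20, 11, 17] matches, so answer: Yes

Yes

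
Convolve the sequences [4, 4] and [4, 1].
y[0] = 4×4 = 16; y[1] = 4×1 + 4×4 = 20; y[2] = 4×1 = 4

[16, 20, 4]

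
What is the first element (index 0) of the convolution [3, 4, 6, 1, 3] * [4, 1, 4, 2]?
Use y[k] = Σ_i a[i]·b[k-i] at k=0. y[0] = 3×4 = 12

12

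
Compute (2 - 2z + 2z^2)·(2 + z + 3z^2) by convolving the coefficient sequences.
Ascending coefficients: a = [2, -2, 2], b = [2, 1, 3]. c[0] = 2×2 = 4; c[1] = 2×1 + -2×2 = -2; c[2] = 2×3 + -2×1 + 2×2 = 8; c[3] = -2×3 + 2×1 = -4; c[4] = 2×3 = 6. Result coefficients: [4, -2, 8, -4, 6] → 4 - 2z + 8z^2 - 4z^3 + 6z^4

4 - 2z + 8z^2 - 4z^3 + 6z^4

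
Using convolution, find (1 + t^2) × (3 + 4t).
Ascending coefficients: a = [1, 0, 1], b = [3, 4]. c[0] = 1×3 = 3; c[1] = 1×4 + 0×3 = 4; c[2] = 0×4 + 1×3 = 3; c[3] = 1×4 = 4. Result coefficients: [3, 4, 3, 4] → 3 + 4t + 3t^2 + 4t^3

3 + 4t + 3t^2 + 4t^3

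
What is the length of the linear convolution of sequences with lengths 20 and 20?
Linear/full convolution length: m + n - 1 = 20 + 20 - 1 = 39

39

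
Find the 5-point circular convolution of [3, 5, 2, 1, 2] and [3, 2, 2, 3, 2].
Use y[k] = Σ_j u[j]·v[(k-j) mod 5]. y[0] = 3×3 + 5×2 + 2×3 + 1×2 + 2×2 = 31; y[1] = 3×2 + 5×3 + 2×2 + 1×3 + 2×2 = 32; y[2] = 3×2 + 5×2 + 2×3 + 1×2 + 2×3 = 30; y[3] = 3×3 + 5×2 + 2×2 + 1×3 + 2×2 = 30; y[4] = 3×2 + 5×3 + 2×2 + 1×2 + 2×3 = 33. Result: [31, 32, 30, 30, 33]

[31, 32, 30, 30, 33]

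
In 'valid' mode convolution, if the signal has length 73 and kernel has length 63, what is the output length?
'Valid' mode counts only positions where the kernel fully overlaps the signal: m - n + 1 = 73 - 63 + 1 = 11

11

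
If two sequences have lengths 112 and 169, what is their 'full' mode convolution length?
Linear/full convolution length: m + n - 1 = 112 + 169 - 1 = 280

280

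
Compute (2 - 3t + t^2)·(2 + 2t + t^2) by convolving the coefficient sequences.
Ascending coefficients: a = [2, -3, 1], b = [2, 2, 1]. c[0] = 2×2 = 4; c[1] = 2×2 + -3×2 = -2; c[2] = 2×1 + -3×2 + 1×2 = -2; c[3] = -3×1 + 1×2 = -1; c[4] = 1×1 = 1. Result coefficients: [4, -2, -2, -1, 1] → 4 - 2t - 2t^2 - t^3 + t^4

4 - 2t - 2t^2 - t^3 + t^4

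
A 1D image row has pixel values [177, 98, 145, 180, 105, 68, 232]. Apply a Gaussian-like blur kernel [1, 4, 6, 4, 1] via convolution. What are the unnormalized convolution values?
Convolve image row [177, 98, 145, 180, 105, 68, 232] with kernel [1, 4, 6, 4, 1]: y[0] = 177×1 = 177; y[1] = 177×4 + 98×1 = 806; y[2] = 177×6 + 98×4 + 145×1 = 1599; y[3] = 177×4 + 98×6 + 145×4 + 180×1 = 2056; y[4] = 177×1 + 98×4 + 145×6 + 180×4 + 105×1 = 2264; y[5] = 98×1 + 145×4 + 180×6 + 105×4 + 68×1 = 2246; y[6] = 145×1 + 180×4 + 105×6 + 68×4 + 232×1 = 1999; y[7] = 180×1 + 105×4 + 68×6 + 232×4 = 1936; y[8] = 105×1 + 68×4 + 232×6 = 1769; y[9] = 68×1 + 232×4 = 996; y[10] = 232×1 = 232 → [177, 806, 1599, 2056, 2264, 2246, 1999, 1936, 1769, 996, 232]. Normalization factor = sum(kernel) = 16.

[177, 806, 1599, 2056, 2264, 2246, 1999, 1936, 1769, 996, 232]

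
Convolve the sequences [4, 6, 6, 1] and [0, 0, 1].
y[0] = 4×0 = 0; y[1] = 4×0 + 6×0 = 0; y[2] = 4×1 + 6×0 + 6×0 = 4; y[3] = 6×1 + 6×0 + 1×0 = 6; y[4] = 6×1 + 1×0 = 6; y[5] = 1×1 = 1

[0, 0, 4, 6, 6, 1]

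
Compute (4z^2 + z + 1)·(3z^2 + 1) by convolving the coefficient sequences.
Ascending coefficients: a = [1, 1, 4], b = [1, 0, 3]. c[0] = 1×1 = 1; c[1] = 1×0 + 1×1 = 1; c[2] = 1×3 + 1×0 + 4×1 = 7; c[3] = 1×3 + 4×0 = 3; c[4] = 4×3 = 12. Result coefficients: [1, 1, 7, 3, 12] → 12z^4 + 3z^3 + 7z^2 + z + 1

12z^4 + 3z^3 + 7z^2 + z + 1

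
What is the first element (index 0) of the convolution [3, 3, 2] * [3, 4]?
Use y[k] = Σ_i a[i]·b[k-i] at k=0. y[0] = 3×3 = 9

9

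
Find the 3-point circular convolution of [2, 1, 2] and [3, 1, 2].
Use y[k] = Σ_j a[j]·b[(k-j) mod 3]. y[0] = 2×3 + 1×2 + 2×1 = 10; y[1] = 2×1 + 1×3 + 2×2 = 9; y[2] = 2×2 + 1×1 + 2×3 = 11. Result: [10, 9, 11]

[10, 9, 11]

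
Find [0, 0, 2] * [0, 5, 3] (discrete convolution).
y[0] = 0×0 = 0; y[1] = 0×5 + 0×0 = 0; y[2] = 0×3 + 0×5 + 2×0 = 0; y[3] = 0×3 + 2×5 = 10; y[4] = 2×3 = 6

[0, 0, 0, 10, 6]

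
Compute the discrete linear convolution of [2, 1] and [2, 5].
y[0] = 2×2 = 4; y[1] = 2×5 + 1×2 = 12; y[2] = 1×5 = 5

[4, 12, 5]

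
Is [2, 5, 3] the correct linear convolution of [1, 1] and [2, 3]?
Recompute linear convolution of [1, 1] and [2, 3]: y[0] = 1×2 = 2; y[1] = 1×3 + 1×2 = 5; y[2] = 1×3 = 3 → [2, 5, 3]. Given [2, 5, 3] matches, so answer: Yes

Yes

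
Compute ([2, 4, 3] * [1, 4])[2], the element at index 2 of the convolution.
Use y[k] = Σ_i a[i]·b[k-i] at k=2. y[2] = 4×4 + 3×1 = 19

19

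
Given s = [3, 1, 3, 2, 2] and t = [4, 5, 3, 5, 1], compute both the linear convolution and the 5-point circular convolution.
Linear: y_lin[0] = 3×4 = 12; y_lin[1] = 3×5 + 1×4 = 19; y_lin[2] = 3×3 + 1×5 + 3×4 = 26; y_lin[3] = 3×5 + 1×3 + 3×5 + 2×4 = 41; y_lin[4] = 3×1 + 1×5 + 3×3 + 2×5 + 2×4 = 35; y_lin[5] = 1×1 + 3×5 + 2×3 + 2×5 = 32; y_lin[6] = 3×1 + 2×5 + 2×3 = 19; y_lin[7] = 2×1 + 2×5 = 12; y_lin[8] = 2×1 = 2 → [12, 19, 26, 41, 35, 32, 19, 12, 2]. Circular (length 5): y[0] = 3×4 + 1×1 + 3×5 + 2×3 + 2×5 = 44; y[1] = 3×5 + 1×4 + 3×1 + 2×5 + 2×3 = 38; y[2] = 3×3 + 1×5 + 3×4 + 2×1 + 2×5 = 38; y[3] = 3×5 + 1×3 + 3×5 + 2×4 + 2×1 = 43; y[4] = 3×1 + 1×5 + 3×3 + 2×5 + 2×4 = 35 → [44, 38, 38, 43, 35]

Linear: [12, 19, 26, 41, 35, 32, 19, 12, 2], Circular: [44, 38, 38, 43, 35]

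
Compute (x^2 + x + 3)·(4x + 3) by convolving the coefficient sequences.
Ascending coefficients: a = [3, 1, 1], b = [3, 4]. c[0] = 3×3 = 9; c[1] = 3×4 + 1×3 = 15; c[2] = 1×4 + 1×3 = 7; c[3] = 1×4 = 4. Result coefficients: [9, 15, 7, 4] → 4x^3 + 7x^2 + 15x + 9

4x^3 + 7x^2 + 15x + 9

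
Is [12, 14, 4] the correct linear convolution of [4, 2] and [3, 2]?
Recompute linear convolution of [4, 2] and [3, 2]: y[0] = 4×3 = 12; y[1] = 4×2 + 2×3 = 14; y[2] = 2×2 = 4 → [12, 14, 4]. Given [12, 14, 4] matches, so answer: Yes

Yes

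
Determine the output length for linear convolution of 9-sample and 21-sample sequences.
Linear/full convolution length: m + n - 1 = 9 + 21 - 1 = 29

29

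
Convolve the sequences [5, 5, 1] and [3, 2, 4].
y[0] = 5×3 = 15; y[1] = 5×2 + 5×3 = 25; y[2] = 5×4 + 5×2 + 1×3 = 33; y[3] = 5×4 + 1×2 = 22; y[4] = 1×4 = 4

[15, 25, 33, 22, 4]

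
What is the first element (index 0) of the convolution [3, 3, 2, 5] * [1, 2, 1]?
Use y[k] = Σ_i a[i]·b[k-i] at k=0. y[0] = 3×1 = 3

3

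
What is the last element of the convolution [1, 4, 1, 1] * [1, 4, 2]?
Use y[k] = Σ_i a[i]·b[k-i] at k=5. y[5] = 1×2 = 2

2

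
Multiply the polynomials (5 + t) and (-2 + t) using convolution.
Ascending coefficients: a = [5, 1], b = [-2, 1]. c[0] = 5×-2 = -10; c[1] = 5×1 + 1×-2 = 3; c[2] = 1×1 = 1. Result coefficients: [-10, 3, 1] → -10 + 3t + t^2

-10 + 3t + t^2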